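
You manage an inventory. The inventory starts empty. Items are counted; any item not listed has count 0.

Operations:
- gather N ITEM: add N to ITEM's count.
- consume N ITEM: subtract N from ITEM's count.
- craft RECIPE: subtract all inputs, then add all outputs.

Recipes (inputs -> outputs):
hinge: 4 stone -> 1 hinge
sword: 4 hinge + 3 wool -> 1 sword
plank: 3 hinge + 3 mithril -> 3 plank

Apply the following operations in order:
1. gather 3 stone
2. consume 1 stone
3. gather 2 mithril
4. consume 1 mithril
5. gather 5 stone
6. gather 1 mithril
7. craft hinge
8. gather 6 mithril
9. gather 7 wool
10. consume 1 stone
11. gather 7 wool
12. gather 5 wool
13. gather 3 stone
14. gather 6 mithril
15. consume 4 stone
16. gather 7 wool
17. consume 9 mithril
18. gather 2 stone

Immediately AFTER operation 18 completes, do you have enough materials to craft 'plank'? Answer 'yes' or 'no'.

After 1 (gather 3 stone): stone=3
After 2 (consume 1 stone): stone=2
After 3 (gather 2 mithril): mithril=2 stone=2
After 4 (consume 1 mithril): mithril=1 stone=2
After 5 (gather 5 stone): mithril=1 stone=7
After 6 (gather 1 mithril): mithril=2 stone=7
After 7 (craft hinge): hinge=1 mithril=2 stone=3
After 8 (gather 6 mithril): hinge=1 mithril=8 stone=3
After 9 (gather 7 wool): hinge=1 mithril=8 stone=3 wool=7
After 10 (consume 1 stone): hinge=1 mithril=8 stone=2 wool=7
After 11 (gather 7 wool): hinge=1 mithril=8 stone=2 wool=14
After 12 (gather 5 wool): hinge=1 mithril=8 stone=2 wool=19
After 13 (gather 3 stone): hinge=1 mithril=8 stone=5 wool=19
After 14 (gather 6 mithril): hinge=1 mithril=14 stone=5 wool=19
After 15 (consume 4 stone): hinge=1 mithril=14 stone=1 wool=19
After 16 (gather 7 wool): hinge=1 mithril=14 stone=1 wool=26
After 17 (consume 9 mithril): hinge=1 mithril=5 stone=1 wool=26
After 18 (gather 2 stone): hinge=1 mithril=5 stone=3 wool=26

Answer: no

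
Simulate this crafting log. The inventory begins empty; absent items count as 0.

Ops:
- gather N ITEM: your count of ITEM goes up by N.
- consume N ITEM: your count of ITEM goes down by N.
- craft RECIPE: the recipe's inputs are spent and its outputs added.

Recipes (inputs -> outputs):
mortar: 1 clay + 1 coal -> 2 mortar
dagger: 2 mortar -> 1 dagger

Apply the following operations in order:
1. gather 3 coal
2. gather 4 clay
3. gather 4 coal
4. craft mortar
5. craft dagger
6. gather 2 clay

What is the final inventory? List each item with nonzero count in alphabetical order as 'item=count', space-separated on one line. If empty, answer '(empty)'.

After 1 (gather 3 coal): coal=3
After 2 (gather 4 clay): clay=4 coal=3
After 3 (gather 4 coal): clay=4 coal=7
After 4 (craft mortar): clay=3 coal=6 mortar=2
After 5 (craft dagger): clay=3 coal=6 dagger=1
After 6 (gather 2 clay): clay=5 coal=6 dagger=1

Answer: clay=5 coal=6 dagger=1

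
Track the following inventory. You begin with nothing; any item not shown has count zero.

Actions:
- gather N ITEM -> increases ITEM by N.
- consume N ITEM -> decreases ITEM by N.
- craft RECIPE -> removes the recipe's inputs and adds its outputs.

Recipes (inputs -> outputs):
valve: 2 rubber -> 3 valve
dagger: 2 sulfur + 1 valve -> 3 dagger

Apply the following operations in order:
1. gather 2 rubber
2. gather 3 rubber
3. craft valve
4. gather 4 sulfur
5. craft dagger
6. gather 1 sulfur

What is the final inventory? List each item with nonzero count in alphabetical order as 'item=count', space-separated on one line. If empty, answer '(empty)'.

Answer: dagger=3 rubber=3 sulfur=3 valve=2

Derivation:
After 1 (gather 2 rubber): rubber=2
After 2 (gather 3 rubber): rubber=5
After 3 (craft valve): rubber=3 valve=3
After 4 (gather 4 sulfur): rubber=3 sulfur=4 valve=3
After 5 (craft dagger): dagger=3 rubber=3 sulfur=2 valve=2
After 6 (gather 1 sulfur): dagger=3 rubber=3 sulfur=3 valve=2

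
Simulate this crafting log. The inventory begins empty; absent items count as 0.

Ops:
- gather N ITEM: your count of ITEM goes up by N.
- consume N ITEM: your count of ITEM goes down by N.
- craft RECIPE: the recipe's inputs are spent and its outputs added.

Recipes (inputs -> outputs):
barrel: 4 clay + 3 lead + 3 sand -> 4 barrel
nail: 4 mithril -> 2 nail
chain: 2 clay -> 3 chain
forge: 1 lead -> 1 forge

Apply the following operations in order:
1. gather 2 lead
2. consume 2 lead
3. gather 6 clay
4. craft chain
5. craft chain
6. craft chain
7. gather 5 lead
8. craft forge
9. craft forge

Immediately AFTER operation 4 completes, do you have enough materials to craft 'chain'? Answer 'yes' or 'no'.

After 1 (gather 2 lead): lead=2
After 2 (consume 2 lead): (empty)
After 3 (gather 6 clay): clay=6
After 4 (craft chain): chain=3 clay=4

Answer: yes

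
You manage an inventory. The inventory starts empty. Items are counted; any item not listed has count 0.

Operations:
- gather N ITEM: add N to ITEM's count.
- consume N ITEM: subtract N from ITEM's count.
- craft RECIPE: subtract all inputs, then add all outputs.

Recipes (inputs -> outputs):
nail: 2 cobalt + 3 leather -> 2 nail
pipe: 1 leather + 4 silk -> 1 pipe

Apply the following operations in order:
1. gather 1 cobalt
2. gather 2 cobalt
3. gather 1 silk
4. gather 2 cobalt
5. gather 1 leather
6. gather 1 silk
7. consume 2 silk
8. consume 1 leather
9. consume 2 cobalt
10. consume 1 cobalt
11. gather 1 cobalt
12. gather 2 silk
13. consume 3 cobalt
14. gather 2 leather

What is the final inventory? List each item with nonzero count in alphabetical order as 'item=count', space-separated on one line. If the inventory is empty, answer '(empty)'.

Answer: leather=2 silk=2

Derivation:
After 1 (gather 1 cobalt): cobalt=1
After 2 (gather 2 cobalt): cobalt=3
After 3 (gather 1 silk): cobalt=3 silk=1
After 4 (gather 2 cobalt): cobalt=5 silk=1
After 5 (gather 1 leather): cobalt=5 leather=1 silk=1
After 6 (gather 1 silk): cobalt=5 leather=1 silk=2
After 7 (consume 2 silk): cobalt=5 leather=1
After 8 (consume 1 leather): cobalt=5
After 9 (consume 2 cobalt): cobalt=3
After 10 (consume 1 cobalt): cobalt=2
After 11 (gather 1 cobalt): cobalt=3
After 12 (gather 2 silk): cobalt=3 silk=2
After 13 (consume 3 cobalt): silk=2
After 14 (gather 2 leather): leather=2 silk=2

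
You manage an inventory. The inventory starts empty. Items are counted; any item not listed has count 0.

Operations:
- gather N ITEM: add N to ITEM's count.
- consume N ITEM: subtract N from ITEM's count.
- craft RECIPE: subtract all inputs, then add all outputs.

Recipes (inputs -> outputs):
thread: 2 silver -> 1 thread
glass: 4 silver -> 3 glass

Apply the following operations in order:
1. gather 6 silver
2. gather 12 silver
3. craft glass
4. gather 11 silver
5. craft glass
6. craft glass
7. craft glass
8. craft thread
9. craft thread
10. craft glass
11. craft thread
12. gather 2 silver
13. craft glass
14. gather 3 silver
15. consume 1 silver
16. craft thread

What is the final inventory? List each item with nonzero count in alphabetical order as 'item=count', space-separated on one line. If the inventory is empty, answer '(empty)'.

Answer: glass=18 silver=1 thread=4

Derivation:
After 1 (gather 6 silver): silver=6
After 2 (gather 12 silver): silver=18
After 3 (craft glass): glass=3 silver=14
After 4 (gather 11 silver): glass=3 silver=25
After 5 (craft glass): glass=6 silver=21
After 6 (craft glass): glass=9 silver=17
After 7 (craft glass): glass=12 silver=13
After 8 (craft thread): glass=12 silver=11 thread=1
After 9 (craft thread): glass=12 silver=9 thread=2
After 10 (craft glass): glass=15 silver=5 thread=2
After 11 (craft thread): glass=15 silver=3 thread=3
After 12 (gather 2 silver): glass=15 silver=5 thread=3
After 13 (craft glass): glass=18 silver=1 thread=3
After 14 (gather 3 silver): glass=18 silver=4 thread=3
After 15 (consume 1 silver): glass=18 silver=3 thread=3
After 16 (craft thread): glass=18 silver=1 thread=4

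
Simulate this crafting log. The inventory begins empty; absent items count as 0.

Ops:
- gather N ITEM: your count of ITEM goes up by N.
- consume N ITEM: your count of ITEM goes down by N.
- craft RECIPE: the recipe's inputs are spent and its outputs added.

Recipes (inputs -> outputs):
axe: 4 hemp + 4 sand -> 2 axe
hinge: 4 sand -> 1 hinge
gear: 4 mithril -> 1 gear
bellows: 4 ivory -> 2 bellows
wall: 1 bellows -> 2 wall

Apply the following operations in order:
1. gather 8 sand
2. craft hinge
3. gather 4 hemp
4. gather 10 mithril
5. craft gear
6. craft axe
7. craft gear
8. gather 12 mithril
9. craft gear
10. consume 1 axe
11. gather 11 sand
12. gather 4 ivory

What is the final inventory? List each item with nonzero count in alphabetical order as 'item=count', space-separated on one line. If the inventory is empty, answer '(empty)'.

After 1 (gather 8 sand): sand=8
After 2 (craft hinge): hinge=1 sand=4
After 3 (gather 4 hemp): hemp=4 hinge=1 sand=4
After 4 (gather 10 mithril): hemp=4 hinge=1 mithril=10 sand=4
After 5 (craft gear): gear=1 hemp=4 hinge=1 mithril=6 sand=4
After 6 (craft axe): axe=2 gear=1 hinge=1 mithril=6
After 7 (craft gear): axe=2 gear=2 hinge=1 mithril=2
After 8 (gather 12 mithril): axe=2 gear=2 hinge=1 mithril=14
After 9 (craft gear): axe=2 gear=3 hinge=1 mithril=10
After 10 (consume 1 axe): axe=1 gear=3 hinge=1 mithril=10
After 11 (gather 11 sand): axe=1 gear=3 hinge=1 mithril=10 sand=11
After 12 (gather 4 ivory): axe=1 gear=3 hinge=1 ivory=4 mithril=10 sand=11

Answer: axe=1 gear=3 hinge=1 ivory=4 mithril=10 sand=11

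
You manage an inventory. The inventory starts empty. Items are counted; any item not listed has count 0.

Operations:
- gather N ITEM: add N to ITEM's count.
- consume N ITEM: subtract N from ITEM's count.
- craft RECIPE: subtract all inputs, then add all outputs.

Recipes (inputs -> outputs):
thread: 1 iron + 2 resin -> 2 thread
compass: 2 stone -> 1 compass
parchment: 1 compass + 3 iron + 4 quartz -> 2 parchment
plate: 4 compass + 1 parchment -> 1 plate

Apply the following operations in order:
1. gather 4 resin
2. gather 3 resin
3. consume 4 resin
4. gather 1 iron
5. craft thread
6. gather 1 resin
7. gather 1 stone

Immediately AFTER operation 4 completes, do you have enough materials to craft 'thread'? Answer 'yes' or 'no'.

After 1 (gather 4 resin): resin=4
After 2 (gather 3 resin): resin=7
After 3 (consume 4 resin): resin=3
After 4 (gather 1 iron): iron=1 resin=3

Answer: yes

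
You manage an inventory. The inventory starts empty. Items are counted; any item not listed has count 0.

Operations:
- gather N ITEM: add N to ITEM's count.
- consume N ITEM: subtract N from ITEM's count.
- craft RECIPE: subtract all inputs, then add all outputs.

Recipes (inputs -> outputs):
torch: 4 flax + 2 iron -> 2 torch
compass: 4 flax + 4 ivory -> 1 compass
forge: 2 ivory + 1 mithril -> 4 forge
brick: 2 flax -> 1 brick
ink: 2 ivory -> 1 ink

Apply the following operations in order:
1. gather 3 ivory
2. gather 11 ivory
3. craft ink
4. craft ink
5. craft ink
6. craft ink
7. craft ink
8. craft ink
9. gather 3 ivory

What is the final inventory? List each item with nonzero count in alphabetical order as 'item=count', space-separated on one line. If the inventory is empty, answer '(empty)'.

After 1 (gather 3 ivory): ivory=3
After 2 (gather 11 ivory): ivory=14
After 3 (craft ink): ink=1 ivory=12
After 4 (craft ink): ink=2 ivory=10
After 5 (craft ink): ink=3 ivory=8
After 6 (craft ink): ink=4 ivory=6
After 7 (craft ink): ink=5 ivory=4
After 8 (craft ink): ink=6 ivory=2
After 9 (gather 3 ivory): ink=6 ivory=5

Answer: ink=6 ivory=5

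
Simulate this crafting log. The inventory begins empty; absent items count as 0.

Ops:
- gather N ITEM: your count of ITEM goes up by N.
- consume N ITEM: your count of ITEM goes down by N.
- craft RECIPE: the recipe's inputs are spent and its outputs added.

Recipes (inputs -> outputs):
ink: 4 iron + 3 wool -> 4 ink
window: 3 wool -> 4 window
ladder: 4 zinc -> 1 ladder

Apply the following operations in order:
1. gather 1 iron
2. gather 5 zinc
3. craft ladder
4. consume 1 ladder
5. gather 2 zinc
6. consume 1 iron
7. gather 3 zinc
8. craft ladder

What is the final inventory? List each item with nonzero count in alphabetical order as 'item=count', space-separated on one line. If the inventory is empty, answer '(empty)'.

Answer: ladder=1 zinc=2

Derivation:
After 1 (gather 1 iron): iron=1
After 2 (gather 5 zinc): iron=1 zinc=5
After 3 (craft ladder): iron=1 ladder=1 zinc=1
After 4 (consume 1 ladder): iron=1 zinc=1
After 5 (gather 2 zinc): iron=1 zinc=3
After 6 (consume 1 iron): zinc=3
After 7 (gather 3 zinc): zinc=6
After 8 (craft ladder): ladder=1 zinc=2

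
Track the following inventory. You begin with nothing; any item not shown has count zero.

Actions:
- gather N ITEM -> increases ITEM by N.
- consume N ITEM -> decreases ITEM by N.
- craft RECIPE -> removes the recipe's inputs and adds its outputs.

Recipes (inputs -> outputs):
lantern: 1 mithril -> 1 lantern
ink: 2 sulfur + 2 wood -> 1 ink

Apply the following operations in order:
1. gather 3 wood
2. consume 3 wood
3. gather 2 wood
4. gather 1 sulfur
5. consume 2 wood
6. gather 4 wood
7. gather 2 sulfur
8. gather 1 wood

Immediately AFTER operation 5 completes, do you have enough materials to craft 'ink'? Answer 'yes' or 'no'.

Answer: no

Derivation:
After 1 (gather 3 wood): wood=3
After 2 (consume 3 wood): (empty)
After 3 (gather 2 wood): wood=2
After 4 (gather 1 sulfur): sulfur=1 wood=2
After 5 (consume 2 wood): sulfur=1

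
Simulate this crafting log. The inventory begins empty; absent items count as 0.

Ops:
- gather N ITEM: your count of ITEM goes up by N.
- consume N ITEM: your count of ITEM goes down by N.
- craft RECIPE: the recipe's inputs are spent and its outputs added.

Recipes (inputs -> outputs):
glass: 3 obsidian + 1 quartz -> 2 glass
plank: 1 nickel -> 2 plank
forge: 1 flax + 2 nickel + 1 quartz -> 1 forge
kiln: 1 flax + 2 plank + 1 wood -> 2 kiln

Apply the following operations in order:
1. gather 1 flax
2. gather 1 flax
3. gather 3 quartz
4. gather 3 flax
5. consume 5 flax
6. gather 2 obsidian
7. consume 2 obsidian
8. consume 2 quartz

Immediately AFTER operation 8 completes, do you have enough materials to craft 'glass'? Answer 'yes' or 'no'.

After 1 (gather 1 flax): flax=1
After 2 (gather 1 flax): flax=2
After 3 (gather 3 quartz): flax=2 quartz=3
After 4 (gather 3 flax): flax=5 quartz=3
After 5 (consume 5 flax): quartz=3
After 6 (gather 2 obsidian): obsidian=2 quartz=3
After 7 (consume 2 obsidian): quartz=3
After 8 (consume 2 quartz): quartz=1

Answer: no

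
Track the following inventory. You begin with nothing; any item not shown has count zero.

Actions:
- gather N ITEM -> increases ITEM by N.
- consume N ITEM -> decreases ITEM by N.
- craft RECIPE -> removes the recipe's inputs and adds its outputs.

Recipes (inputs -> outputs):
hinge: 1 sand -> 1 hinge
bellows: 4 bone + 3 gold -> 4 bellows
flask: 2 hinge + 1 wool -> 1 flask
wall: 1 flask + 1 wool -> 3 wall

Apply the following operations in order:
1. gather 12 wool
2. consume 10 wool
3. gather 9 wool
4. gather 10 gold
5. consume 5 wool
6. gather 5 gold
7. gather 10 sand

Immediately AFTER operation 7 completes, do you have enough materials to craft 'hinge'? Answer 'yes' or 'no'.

Answer: yes

Derivation:
After 1 (gather 12 wool): wool=12
After 2 (consume 10 wool): wool=2
After 3 (gather 9 wool): wool=11
After 4 (gather 10 gold): gold=10 wool=11
After 5 (consume 5 wool): gold=10 wool=6
After 6 (gather 5 gold): gold=15 wool=6
After 7 (gather 10 sand): gold=15 sand=10 wool=6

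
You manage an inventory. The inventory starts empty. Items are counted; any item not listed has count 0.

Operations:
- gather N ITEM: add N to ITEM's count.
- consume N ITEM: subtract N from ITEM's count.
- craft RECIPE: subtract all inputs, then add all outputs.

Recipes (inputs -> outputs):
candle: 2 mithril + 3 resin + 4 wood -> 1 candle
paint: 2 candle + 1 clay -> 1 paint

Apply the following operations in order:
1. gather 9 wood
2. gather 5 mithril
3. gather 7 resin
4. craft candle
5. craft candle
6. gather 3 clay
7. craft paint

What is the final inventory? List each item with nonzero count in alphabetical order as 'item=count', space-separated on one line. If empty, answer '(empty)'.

After 1 (gather 9 wood): wood=9
After 2 (gather 5 mithril): mithril=5 wood=9
After 3 (gather 7 resin): mithril=5 resin=7 wood=9
After 4 (craft candle): candle=1 mithril=3 resin=4 wood=5
After 5 (craft candle): candle=2 mithril=1 resin=1 wood=1
After 6 (gather 3 clay): candle=2 clay=3 mithril=1 resin=1 wood=1
After 7 (craft paint): clay=2 mithril=1 paint=1 resin=1 wood=1

Answer: clay=2 mithril=1 paint=1 resin=1 wood=1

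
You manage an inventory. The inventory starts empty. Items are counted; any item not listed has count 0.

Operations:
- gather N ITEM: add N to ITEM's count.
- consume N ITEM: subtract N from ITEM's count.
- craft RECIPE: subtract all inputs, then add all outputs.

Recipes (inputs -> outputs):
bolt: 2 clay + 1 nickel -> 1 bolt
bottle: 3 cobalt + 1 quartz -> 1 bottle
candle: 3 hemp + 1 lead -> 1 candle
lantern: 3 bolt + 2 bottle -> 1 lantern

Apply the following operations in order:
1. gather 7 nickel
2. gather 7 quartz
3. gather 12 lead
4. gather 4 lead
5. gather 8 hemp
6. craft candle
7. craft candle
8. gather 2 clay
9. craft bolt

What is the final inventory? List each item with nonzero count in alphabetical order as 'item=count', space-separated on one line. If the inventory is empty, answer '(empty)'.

After 1 (gather 7 nickel): nickel=7
After 2 (gather 7 quartz): nickel=7 quartz=7
After 3 (gather 12 lead): lead=12 nickel=7 quartz=7
After 4 (gather 4 lead): lead=16 nickel=7 quartz=7
After 5 (gather 8 hemp): hemp=8 lead=16 nickel=7 quartz=7
After 6 (craft candle): candle=1 hemp=5 lead=15 nickel=7 quartz=7
After 7 (craft candle): candle=2 hemp=2 lead=14 nickel=7 quartz=7
After 8 (gather 2 clay): candle=2 clay=2 hemp=2 lead=14 nickel=7 quartz=7
After 9 (craft bolt): bolt=1 candle=2 hemp=2 lead=14 nickel=6 quartz=7

Answer: bolt=1 candle=2 hemp=2 lead=14 nickel=6 quartz=7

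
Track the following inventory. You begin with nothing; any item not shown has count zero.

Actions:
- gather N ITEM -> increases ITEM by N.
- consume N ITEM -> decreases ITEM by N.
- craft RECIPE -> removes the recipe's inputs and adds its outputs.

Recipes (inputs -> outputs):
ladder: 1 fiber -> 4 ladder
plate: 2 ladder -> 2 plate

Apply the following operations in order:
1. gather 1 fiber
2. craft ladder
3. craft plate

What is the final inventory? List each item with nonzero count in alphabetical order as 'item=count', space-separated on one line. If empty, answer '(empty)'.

After 1 (gather 1 fiber): fiber=1
After 2 (craft ladder): ladder=4
After 3 (craft plate): ladder=2 plate=2

Answer: ladder=2 plate=2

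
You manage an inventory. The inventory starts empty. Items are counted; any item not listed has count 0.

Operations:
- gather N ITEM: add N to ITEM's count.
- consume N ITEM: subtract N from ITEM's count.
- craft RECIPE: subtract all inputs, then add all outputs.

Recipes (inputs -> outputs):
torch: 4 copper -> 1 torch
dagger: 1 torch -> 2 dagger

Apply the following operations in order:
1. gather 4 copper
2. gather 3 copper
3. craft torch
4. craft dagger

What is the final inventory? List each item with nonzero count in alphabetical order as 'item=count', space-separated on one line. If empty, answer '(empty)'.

Answer: copper=3 dagger=2

Derivation:
After 1 (gather 4 copper): copper=4
After 2 (gather 3 copper): copper=7
After 3 (craft torch): copper=3 torch=1
After 4 (craft dagger): copper=3 dagger=2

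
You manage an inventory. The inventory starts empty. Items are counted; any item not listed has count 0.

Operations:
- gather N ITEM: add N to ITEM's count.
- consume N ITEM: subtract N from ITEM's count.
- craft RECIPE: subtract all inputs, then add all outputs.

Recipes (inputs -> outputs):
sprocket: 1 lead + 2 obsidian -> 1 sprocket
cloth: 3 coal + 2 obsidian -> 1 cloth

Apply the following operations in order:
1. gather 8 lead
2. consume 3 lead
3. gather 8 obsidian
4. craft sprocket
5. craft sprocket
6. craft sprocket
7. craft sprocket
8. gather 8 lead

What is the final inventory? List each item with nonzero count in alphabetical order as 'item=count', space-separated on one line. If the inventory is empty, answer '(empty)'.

After 1 (gather 8 lead): lead=8
After 2 (consume 3 lead): lead=5
After 3 (gather 8 obsidian): lead=5 obsidian=8
After 4 (craft sprocket): lead=4 obsidian=6 sprocket=1
After 5 (craft sprocket): lead=3 obsidian=4 sprocket=2
After 6 (craft sprocket): lead=2 obsidian=2 sprocket=3
After 7 (craft sprocket): lead=1 sprocket=4
After 8 (gather 8 lead): lead=9 sprocket=4

Answer: lead=9 sprocket=4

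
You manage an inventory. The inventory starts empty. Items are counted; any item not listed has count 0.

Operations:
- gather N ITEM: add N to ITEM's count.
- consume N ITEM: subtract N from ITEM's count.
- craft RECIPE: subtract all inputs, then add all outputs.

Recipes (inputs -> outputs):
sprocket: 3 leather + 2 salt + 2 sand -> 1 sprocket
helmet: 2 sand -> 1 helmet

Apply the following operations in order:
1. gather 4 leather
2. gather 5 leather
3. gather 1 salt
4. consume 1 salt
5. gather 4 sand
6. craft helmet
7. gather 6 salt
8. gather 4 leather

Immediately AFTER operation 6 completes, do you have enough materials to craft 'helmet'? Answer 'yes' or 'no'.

After 1 (gather 4 leather): leather=4
After 2 (gather 5 leather): leather=9
After 3 (gather 1 salt): leather=9 salt=1
After 4 (consume 1 salt): leather=9
After 5 (gather 4 sand): leather=9 sand=4
After 6 (craft helmet): helmet=1 leather=9 sand=2

Answer: yes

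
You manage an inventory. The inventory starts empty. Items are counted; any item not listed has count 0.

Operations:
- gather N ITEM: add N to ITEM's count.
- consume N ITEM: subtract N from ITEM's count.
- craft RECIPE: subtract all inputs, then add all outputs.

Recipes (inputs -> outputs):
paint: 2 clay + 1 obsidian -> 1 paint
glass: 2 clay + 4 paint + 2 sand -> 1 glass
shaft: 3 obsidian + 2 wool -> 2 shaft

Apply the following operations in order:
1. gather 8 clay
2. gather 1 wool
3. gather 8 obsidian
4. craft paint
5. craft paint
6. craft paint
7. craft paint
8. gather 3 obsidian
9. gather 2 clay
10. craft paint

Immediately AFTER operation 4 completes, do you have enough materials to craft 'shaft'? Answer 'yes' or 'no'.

Answer: no

Derivation:
After 1 (gather 8 clay): clay=8
After 2 (gather 1 wool): clay=8 wool=1
After 3 (gather 8 obsidian): clay=8 obsidian=8 wool=1
After 4 (craft paint): clay=6 obsidian=7 paint=1 wool=1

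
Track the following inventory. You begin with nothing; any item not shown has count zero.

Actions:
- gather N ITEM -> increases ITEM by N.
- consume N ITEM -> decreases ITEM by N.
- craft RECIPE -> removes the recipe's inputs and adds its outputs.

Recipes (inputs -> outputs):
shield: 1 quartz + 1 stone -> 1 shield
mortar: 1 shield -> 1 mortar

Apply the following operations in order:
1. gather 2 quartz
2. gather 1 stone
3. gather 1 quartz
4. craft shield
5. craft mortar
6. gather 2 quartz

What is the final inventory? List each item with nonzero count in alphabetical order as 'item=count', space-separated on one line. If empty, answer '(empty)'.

After 1 (gather 2 quartz): quartz=2
After 2 (gather 1 stone): quartz=2 stone=1
After 3 (gather 1 quartz): quartz=3 stone=1
After 4 (craft shield): quartz=2 shield=1
After 5 (craft mortar): mortar=1 quartz=2
After 6 (gather 2 quartz): mortar=1 quartz=4

Answer: mortar=1 quartz=4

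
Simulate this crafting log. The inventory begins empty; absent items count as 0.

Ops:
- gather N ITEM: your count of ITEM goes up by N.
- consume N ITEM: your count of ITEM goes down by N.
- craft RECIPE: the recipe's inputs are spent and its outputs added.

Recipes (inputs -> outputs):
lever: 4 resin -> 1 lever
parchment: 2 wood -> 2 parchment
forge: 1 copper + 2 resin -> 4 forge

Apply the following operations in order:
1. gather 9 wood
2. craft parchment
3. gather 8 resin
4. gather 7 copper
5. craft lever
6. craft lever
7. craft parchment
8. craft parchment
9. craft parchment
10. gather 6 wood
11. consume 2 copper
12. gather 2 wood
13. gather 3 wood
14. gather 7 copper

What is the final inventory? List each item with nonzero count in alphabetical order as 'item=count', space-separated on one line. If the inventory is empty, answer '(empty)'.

Answer: copper=12 lever=2 parchment=8 wood=12

Derivation:
After 1 (gather 9 wood): wood=9
After 2 (craft parchment): parchment=2 wood=7
After 3 (gather 8 resin): parchment=2 resin=8 wood=7
After 4 (gather 7 copper): copper=7 parchment=2 resin=8 wood=7
After 5 (craft lever): copper=7 lever=1 parchment=2 resin=4 wood=7
After 6 (craft lever): copper=7 lever=2 parchment=2 wood=7
After 7 (craft parchment): copper=7 lever=2 parchment=4 wood=5
After 8 (craft parchment): copper=7 lever=2 parchment=6 wood=3
After 9 (craft parchment): copper=7 lever=2 parchment=8 wood=1
After 10 (gather 6 wood): copper=7 lever=2 parchment=8 wood=7
After 11 (consume 2 copper): copper=5 lever=2 parchment=8 wood=7
After 12 (gather 2 wood): copper=5 lever=2 parchment=8 wood=9
After 13 (gather 3 wood): copper=5 lever=2 parchment=8 wood=12
After 14 (gather 7 copper): copper=12 lever=2 parchment=8 wood=12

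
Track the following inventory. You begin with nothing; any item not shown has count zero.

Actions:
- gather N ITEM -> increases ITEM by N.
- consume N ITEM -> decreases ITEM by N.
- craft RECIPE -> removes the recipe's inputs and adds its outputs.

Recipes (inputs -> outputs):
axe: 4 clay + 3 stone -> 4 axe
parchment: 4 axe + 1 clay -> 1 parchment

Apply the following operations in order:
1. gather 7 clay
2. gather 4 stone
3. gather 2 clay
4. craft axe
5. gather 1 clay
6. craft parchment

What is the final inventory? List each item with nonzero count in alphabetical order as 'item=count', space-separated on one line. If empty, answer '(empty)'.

Answer: clay=5 parchment=1 stone=1

Derivation:
After 1 (gather 7 clay): clay=7
After 2 (gather 4 stone): clay=7 stone=4
After 3 (gather 2 clay): clay=9 stone=4
After 4 (craft axe): axe=4 clay=5 stone=1
After 5 (gather 1 clay): axe=4 clay=6 stone=1
After 6 (craft parchment): clay=5 parchment=1 stone=1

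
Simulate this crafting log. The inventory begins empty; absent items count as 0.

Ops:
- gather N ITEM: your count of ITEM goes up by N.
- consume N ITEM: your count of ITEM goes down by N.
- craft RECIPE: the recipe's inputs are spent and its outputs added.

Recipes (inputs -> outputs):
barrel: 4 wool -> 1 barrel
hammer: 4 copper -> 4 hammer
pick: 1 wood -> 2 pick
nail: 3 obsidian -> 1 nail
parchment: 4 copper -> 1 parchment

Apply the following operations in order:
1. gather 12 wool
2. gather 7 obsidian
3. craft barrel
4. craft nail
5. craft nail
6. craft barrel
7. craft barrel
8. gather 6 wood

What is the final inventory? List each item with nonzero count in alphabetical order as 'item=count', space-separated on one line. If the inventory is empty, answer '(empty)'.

Answer: barrel=3 nail=2 obsidian=1 wood=6

Derivation:
After 1 (gather 12 wool): wool=12
After 2 (gather 7 obsidian): obsidian=7 wool=12
After 3 (craft barrel): barrel=1 obsidian=7 wool=8
After 4 (craft nail): barrel=1 nail=1 obsidian=4 wool=8
After 5 (craft nail): barrel=1 nail=2 obsidian=1 wool=8
After 6 (craft barrel): barrel=2 nail=2 obsidian=1 wool=4
After 7 (craft barrel): barrel=3 nail=2 obsidian=1
After 8 (gather 6 wood): barrel=3 nail=2 obsidian=1 wood=6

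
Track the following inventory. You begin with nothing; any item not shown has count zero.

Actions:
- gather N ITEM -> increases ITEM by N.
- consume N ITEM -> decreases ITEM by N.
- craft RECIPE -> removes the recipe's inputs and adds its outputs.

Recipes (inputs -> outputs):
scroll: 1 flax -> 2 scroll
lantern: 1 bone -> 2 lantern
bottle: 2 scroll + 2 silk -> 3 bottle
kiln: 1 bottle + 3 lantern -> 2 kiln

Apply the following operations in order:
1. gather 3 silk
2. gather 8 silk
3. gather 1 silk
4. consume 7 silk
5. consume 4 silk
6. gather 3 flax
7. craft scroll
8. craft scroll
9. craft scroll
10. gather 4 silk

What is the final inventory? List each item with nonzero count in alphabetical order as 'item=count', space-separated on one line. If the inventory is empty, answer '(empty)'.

After 1 (gather 3 silk): silk=3
After 2 (gather 8 silk): silk=11
After 3 (gather 1 silk): silk=12
After 4 (consume 7 silk): silk=5
After 5 (consume 4 silk): silk=1
After 6 (gather 3 flax): flax=3 silk=1
After 7 (craft scroll): flax=2 scroll=2 silk=1
After 8 (craft scroll): flax=1 scroll=4 silk=1
After 9 (craft scroll): scroll=6 silk=1
After 10 (gather 4 silk): scroll=6 silk=5

Answer: scroll=6 silk=5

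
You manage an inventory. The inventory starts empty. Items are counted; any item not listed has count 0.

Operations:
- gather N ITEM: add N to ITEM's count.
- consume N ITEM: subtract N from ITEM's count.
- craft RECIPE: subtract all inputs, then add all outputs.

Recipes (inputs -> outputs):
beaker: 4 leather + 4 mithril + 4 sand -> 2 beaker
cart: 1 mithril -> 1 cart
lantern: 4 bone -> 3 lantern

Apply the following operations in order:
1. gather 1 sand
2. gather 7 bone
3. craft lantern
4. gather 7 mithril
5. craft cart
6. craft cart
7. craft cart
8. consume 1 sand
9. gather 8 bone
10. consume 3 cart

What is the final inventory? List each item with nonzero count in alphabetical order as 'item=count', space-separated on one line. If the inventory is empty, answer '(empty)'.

After 1 (gather 1 sand): sand=1
After 2 (gather 7 bone): bone=7 sand=1
After 3 (craft lantern): bone=3 lantern=3 sand=1
After 4 (gather 7 mithril): bone=3 lantern=3 mithril=7 sand=1
After 5 (craft cart): bone=3 cart=1 lantern=3 mithril=6 sand=1
After 6 (craft cart): bone=3 cart=2 lantern=3 mithril=5 sand=1
After 7 (craft cart): bone=3 cart=3 lantern=3 mithril=4 sand=1
After 8 (consume 1 sand): bone=3 cart=3 lantern=3 mithril=4
After 9 (gather 8 bone): bone=11 cart=3 lantern=3 mithril=4
After 10 (consume 3 cart): bone=11 lantern=3 mithril=4

Answer: bone=11 lantern=3 mithril=4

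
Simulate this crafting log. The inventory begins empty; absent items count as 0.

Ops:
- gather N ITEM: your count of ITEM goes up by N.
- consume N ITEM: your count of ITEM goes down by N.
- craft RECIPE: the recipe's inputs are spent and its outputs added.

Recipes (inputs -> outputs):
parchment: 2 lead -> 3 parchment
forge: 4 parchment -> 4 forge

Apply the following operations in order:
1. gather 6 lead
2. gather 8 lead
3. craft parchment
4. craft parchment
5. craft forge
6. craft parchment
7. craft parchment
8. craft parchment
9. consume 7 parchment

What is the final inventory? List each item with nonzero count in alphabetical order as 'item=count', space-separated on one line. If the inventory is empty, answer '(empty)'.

After 1 (gather 6 lead): lead=6
After 2 (gather 8 lead): lead=14
After 3 (craft parchment): lead=12 parchment=3
After 4 (craft parchment): lead=10 parchment=6
After 5 (craft forge): forge=4 lead=10 parchment=2
After 6 (craft parchment): forge=4 lead=8 parchment=5
After 7 (craft parchment): forge=4 lead=6 parchment=8
After 8 (craft parchment): forge=4 lead=4 parchment=11
After 9 (consume 7 parchment): forge=4 lead=4 parchment=4

Answer: forge=4 lead=4 parchment=4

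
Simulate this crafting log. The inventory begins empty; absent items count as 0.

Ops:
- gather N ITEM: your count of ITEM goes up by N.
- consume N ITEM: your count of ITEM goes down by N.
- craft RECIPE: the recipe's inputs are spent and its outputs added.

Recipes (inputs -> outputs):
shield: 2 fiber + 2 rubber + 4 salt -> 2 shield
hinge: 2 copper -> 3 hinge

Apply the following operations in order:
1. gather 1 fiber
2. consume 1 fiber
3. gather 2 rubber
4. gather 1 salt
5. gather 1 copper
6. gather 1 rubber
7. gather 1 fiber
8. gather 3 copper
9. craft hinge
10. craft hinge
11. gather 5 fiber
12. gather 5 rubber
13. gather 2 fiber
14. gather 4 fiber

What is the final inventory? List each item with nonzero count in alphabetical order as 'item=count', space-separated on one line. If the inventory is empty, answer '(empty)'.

After 1 (gather 1 fiber): fiber=1
After 2 (consume 1 fiber): (empty)
After 3 (gather 2 rubber): rubber=2
After 4 (gather 1 salt): rubber=2 salt=1
After 5 (gather 1 copper): copper=1 rubber=2 salt=1
After 6 (gather 1 rubber): copper=1 rubber=3 salt=1
After 7 (gather 1 fiber): copper=1 fiber=1 rubber=3 salt=1
After 8 (gather 3 copper): copper=4 fiber=1 rubber=3 salt=1
After 9 (craft hinge): copper=2 fiber=1 hinge=3 rubber=3 salt=1
After 10 (craft hinge): fiber=1 hinge=6 rubber=3 salt=1
After 11 (gather 5 fiber): fiber=6 hinge=6 rubber=3 salt=1
After 12 (gather 5 rubber): fiber=6 hinge=6 rubber=8 salt=1
After 13 (gather 2 fiber): fiber=8 hinge=6 rubber=8 salt=1
After 14 (gather 4 fiber): fiber=12 hinge=6 rubber=8 salt=1

Answer: fiber=12 hinge=6 rubber=8 salt=1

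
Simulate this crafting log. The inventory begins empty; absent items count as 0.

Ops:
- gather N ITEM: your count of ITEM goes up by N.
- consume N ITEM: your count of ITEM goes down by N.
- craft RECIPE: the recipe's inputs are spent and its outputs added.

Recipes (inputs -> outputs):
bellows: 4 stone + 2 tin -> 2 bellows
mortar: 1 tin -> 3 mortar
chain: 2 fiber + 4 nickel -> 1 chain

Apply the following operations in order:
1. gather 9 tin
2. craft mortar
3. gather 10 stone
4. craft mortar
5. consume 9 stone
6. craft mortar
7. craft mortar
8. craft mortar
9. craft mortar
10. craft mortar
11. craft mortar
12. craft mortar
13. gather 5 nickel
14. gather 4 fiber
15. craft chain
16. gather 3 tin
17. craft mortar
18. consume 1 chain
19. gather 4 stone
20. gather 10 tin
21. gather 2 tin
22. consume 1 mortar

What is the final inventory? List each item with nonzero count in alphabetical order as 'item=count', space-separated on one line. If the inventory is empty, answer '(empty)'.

After 1 (gather 9 tin): tin=9
After 2 (craft mortar): mortar=3 tin=8
After 3 (gather 10 stone): mortar=3 stone=10 tin=8
After 4 (craft mortar): mortar=6 stone=10 tin=7
After 5 (consume 9 stone): mortar=6 stone=1 tin=7
After 6 (craft mortar): mortar=9 stone=1 tin=6
After 7 (craft mortar): mortar=12 stone=1 tin=5
After 8 (craft mortar): mortar=15 stone=1 tin=4
After 9 (craft mortar): mortar=18 stone=1 tin=3
After 10 (craft mortar): mortar=21 stone=1 tin=2
After 11 (craft mortar): mortar=24 stone=1 tin=1
After 12 (craft mortar): mortar=27 stone=1
After 13 (gather 5 nickel): mortar=27 nickel=5 stone=1
After 14 (gather 4 fiber): fiber=4 mortar=27 nickel=5 stone=1
After 15 (craft chain): chain=1 fiber=2 mortar=27 nickel=1 stone=1
After 16 (gather 3 tin): chain=1 fiber=2 mortar=27 nickel=1 stone=1 tin=3
After 17 (craft mortar): chain=1 fiber=2 mortar=30 nickel=1 stone=1 tin=2
After 18 (consume 1 chain): fiber=2 mortar=30 nickel=1 stone=1 tin=2
After 19 (gather 4 stone): fiber=2 mortar=30 nickel=1 stone=5 tin=2
After 20 (gather 10 tin): fiber=2 mortar=30 nickel=1 stone=5 tin=12
After 21 (gather 2 tin): fiber=2 mortar=30 nickel=1 stone=5 tin=14
After 22 (consume 1 mortar): fiber=2 mortar=29 nickel=1 stone=5 tin=14

Answer: fiber=2 mortar=29 nickel=1 stone=5 tin=14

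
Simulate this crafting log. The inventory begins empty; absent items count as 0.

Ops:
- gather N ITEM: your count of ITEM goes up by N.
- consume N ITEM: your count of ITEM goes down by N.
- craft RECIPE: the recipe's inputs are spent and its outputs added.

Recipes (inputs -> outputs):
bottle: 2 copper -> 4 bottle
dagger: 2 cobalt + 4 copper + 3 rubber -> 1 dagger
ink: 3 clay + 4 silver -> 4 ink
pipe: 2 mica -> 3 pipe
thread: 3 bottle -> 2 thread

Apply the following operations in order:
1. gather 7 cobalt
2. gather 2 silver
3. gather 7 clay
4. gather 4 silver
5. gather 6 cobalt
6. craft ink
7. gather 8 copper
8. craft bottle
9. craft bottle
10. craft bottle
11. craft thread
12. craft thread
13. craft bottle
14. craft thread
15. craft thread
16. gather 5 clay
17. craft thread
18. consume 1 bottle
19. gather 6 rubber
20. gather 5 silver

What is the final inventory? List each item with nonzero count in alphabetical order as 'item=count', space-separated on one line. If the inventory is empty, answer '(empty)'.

Answer: clay=9 cobalt=13 ink=4 rubber=6 silver=7 thread=10

Derivation:
After 1 (gather 7 cobalt): cobalt=7
After 2 (gather 2 silver): cobalt=7 silver=2
After 3 (gather 7 clay): clay=7 cobalt=7 silver=2
After 4 (gather 4 silver): clay=7 cobalt=7 silver=6
After 5 (gather 6 cobalt): clay=7 cobalt=13 silver=6
After 6 (craft ink): clay=4 cobalt=13 ink=4 silver=2
After 7 (gather 8 copper): clay=4 cobalt=13 copper=8 ink=4 silver=2
After 8 (craft bottle): bottle=4 clay=4 cobalt=13 copper=6 ink=4 silver=2
After 9 (craft bottle): bottle=8 clay=4 cobalt=13 copper=4 ink=4 silver=2
After 10 (craft bottle): bottle=12 clay=4 cobalt=13 copper=2 ink=4 silver=2
After 11 (craft thread): bottle=9 clay=4 cobalt=13 copper=2 ink=4 silver=2 thread=2
After 12 (craft thread): bottle=6 clay=4 cobalt=13 copper=2 ink=4 silver=2 thread=4
After 13 (craft bottle): bottle=10 clay=4 cobalt=13 ink=4 silver=2 thread=4
After 14 (craft thread): bottle=7 clay=4 cobalt=13 ink=4 silver=2 thread=6
After 15 (craft thread): bottle=4 clay=4 cobalt=13 ink=4 silver=2 thread=8
After 16 (gather 5 clay): bottle=4 clay=9 cobalt=13 ink=4 silver=2 thread=8
After 17 (craft thread): bottle=1 clay=9 cobalt=13 ink=4 silver=2 thread=10
After 18 (consume 1 bottle): clay=9 cobalt=13 ink=4 silver=2 thread=10
After 19 (gather 6 rubber): clay=9 cobalt=13 ink=4 rubber=6 silver=2 thread=10
After 20 (gather 5 silver): clay=9 cobalt=13 ink=4 rubber=6 silver=7 thread=10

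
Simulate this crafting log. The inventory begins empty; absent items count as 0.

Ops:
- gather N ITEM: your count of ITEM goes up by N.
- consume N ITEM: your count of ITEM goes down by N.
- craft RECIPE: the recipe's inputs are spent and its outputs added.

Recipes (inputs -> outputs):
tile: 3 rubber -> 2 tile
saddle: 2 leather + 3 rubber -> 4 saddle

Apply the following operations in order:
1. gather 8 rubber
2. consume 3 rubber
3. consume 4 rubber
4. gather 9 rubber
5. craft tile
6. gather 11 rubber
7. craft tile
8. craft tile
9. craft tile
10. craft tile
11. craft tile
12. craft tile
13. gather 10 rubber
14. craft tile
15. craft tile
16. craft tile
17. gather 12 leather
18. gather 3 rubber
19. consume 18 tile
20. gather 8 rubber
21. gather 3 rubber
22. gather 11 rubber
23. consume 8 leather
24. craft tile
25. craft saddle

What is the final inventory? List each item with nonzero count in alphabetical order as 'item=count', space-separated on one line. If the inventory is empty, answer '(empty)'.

Answer: leather=2 rubber=20 saddle=4 tile=4

Derivation:
After 1 (gather 8 rubber): rubber=8
After 2 (consume 3 rubber): rubber=5
After 3 (consume 4 rubber): rubber=1
After 4 (gather 9 rubber): rubber=10
After 5 (craft tile): rubber=7 tile=2
After 6 (gather 11 rubber): rubber=18 tile=2
After 7 (craft tile): rubber=15 tile=4
After 8 (craft tile): rubber=12 tile=6
After 9 (craft tile): rubber=9 tile=8
After 10 (craft tile): rubber=6 tile=10
After 11 (craft tile): rubber=3 tile=12
After 12 (craft tile): tile=14
After 13 (gather 10 rubber): rubber=10 tile=14
After 14 (craft tile): rubber=7 tile=16
After 15 (craft tile): rubber=4 tile=18
After 16 (craft tile): rubber=1 tile=20
After 17 (gather 12 leather): leather=12 rubber=1 tile=20
After 18 (gather 3 rubber): leather=12 rubber=4 tile=20
After 19 (consume 18 tile): leather=12 rubber=4 tile=2
After 20 (gather 8 rubber): leather=12 rubber=12 tile=2
After 21 (gather 3 rubber): leather=12 rubber=15 tile=2
After 22 (gather 11 rubber): leather=12 rubber=26 tile=2
After 23 (consume 8 leather): leather=4 rubber=26 tile=2
After 24 (craft tile): leather=4 rubber=23 tile=4
After 25 (craft saddle): leather=2 rubber=20 saddle=4 tile=4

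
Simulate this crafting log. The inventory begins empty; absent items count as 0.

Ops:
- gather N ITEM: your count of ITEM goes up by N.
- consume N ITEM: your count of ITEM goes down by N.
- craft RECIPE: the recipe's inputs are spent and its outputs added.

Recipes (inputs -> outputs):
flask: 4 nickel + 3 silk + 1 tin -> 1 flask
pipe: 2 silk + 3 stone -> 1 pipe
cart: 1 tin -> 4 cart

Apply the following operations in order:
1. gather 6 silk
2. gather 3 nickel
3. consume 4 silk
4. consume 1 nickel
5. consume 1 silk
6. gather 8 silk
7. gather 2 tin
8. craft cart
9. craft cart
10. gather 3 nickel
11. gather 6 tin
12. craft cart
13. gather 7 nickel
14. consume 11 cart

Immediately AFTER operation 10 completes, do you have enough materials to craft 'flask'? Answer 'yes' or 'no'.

Answer: no

Derivation:
After 1 (gather 6 silk): silk=6
After 2 (gather 3 nickel): nickel=3 silk=6
After 3 (consume 4 silk): nickel=3 silk=2
After 4 (consume 1 nickel): nickel=2 silk=2
After 5 (consume 1 silk): nickel=2 silk=1
After 6 (gather 8 silk): nickel=2 silk=9
After 7 (gather 2 tin): nickel=2 silk=9 tin=2
After 8 (craft cart): cart=4 nickel=2 silk=9 tin=1
After 9 (craft cart): cart=8 nickel=2 silk=9
After 10 (gather 3 nickel): cart=8 nickel=5 silk=9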